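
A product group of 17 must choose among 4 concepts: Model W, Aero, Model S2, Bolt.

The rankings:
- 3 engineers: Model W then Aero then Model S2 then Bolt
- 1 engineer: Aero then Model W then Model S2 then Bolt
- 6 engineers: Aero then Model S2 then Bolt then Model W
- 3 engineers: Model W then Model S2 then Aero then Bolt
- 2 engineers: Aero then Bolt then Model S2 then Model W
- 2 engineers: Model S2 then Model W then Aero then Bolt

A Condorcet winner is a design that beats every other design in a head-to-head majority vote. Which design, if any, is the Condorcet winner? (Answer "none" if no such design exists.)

Check each pair by majority over 17 ballots:
Model W vs Aero: Model W preferred on 3+3+2 = 8 ballots; Aero wins 9–8.
Model W vs Model S2: 7 to 10, Model S2.
Model W vs Bolt: Model W preferred on 3+1+3+2 = 9 ballots; Model W wins 9–8.
Aero vs Model S2: Aero preferred on 3+1+6+2 = 12 ballots; Aero wins 12–5.
Aero vs Bolt: Aero is ranked higher on 3+1+6+3+2+2 = 17 ballots, Bolt on 0. Aero wins 17–0.
Model S2 vs Bolt: Model S2 preferred on 3+1+6+3+2 = 15 ballots; Model S2 wins 15–2.
Aero wins every pairwise contest, so Aero is the Condorcet winner.

Aero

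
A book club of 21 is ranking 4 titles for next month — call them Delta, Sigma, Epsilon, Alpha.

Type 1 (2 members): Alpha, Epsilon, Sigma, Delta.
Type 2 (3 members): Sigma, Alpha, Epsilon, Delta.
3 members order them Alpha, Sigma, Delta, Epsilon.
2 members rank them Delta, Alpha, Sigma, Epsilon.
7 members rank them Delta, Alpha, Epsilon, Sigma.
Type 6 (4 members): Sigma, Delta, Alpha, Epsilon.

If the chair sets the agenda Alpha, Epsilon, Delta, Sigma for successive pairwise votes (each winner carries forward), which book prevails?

Round 1: Alpha vs Epsilon — 21–0, Alpha advances.
Round 2: Alpha vs Delta — 8–13, Delta advances.
Round 3: Delta vs Sigma — 9–12, Sigma advances.
Sigma survives the agenda.

Sigma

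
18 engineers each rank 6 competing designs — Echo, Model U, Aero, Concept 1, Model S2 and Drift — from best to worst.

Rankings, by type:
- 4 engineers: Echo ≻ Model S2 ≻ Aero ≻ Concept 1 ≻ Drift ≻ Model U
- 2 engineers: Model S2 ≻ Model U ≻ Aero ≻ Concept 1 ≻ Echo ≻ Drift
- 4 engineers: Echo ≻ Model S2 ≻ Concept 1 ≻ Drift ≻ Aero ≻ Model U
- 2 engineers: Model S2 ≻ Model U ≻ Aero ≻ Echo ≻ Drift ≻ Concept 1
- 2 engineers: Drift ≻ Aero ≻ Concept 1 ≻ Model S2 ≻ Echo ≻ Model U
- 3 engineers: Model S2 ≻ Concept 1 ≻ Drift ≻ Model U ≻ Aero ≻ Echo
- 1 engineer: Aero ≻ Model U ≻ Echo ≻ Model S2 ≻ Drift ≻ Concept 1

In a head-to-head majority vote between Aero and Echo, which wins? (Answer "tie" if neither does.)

Ballots ranking Aero above Echo: 2 + 2 + 2 + 3 + 1 = 10.
Ballots ranking Echo above Aero: 18 − 10 = 8.
Aero wins the head-to-head 10–8.

Aero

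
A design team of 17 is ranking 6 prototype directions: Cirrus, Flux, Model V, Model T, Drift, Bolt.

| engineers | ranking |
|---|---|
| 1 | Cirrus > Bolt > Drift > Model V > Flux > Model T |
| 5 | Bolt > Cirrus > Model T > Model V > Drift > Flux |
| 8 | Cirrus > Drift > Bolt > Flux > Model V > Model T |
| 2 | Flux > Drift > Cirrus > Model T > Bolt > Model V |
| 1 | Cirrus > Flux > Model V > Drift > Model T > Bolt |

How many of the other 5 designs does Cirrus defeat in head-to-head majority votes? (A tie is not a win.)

Cirrus against each rival (17 engineers):
Cirrus vs Flux: 15 to 2, Cirrus.
Cirrus vs Model V: Cirrus wins 17–0.
Cirrus vs Model T: Cirrus wins 17–0.
Cirrus vs Drift: Cirrus wins 15–2.
Cirrus vs Bolt: Cirrus, 12–5.
Cirrus beats Flux, Model V, Model T, Drift, Bolt — 5 pairwise wins.

5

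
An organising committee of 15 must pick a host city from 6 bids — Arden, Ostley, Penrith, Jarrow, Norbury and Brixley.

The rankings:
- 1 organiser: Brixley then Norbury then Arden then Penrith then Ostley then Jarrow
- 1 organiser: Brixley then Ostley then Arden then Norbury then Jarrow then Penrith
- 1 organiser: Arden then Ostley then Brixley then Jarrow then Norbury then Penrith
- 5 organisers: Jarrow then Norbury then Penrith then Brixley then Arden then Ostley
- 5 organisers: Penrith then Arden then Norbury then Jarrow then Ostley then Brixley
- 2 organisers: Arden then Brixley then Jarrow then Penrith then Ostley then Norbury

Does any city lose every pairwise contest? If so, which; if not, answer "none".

Ostley

Pairwise majorities:
Arden–Ostley: Arden 14–1.
Arden vs Penrith: 1+1+1+2 = 5 for Arden, 10 for Penrith — Penrith by 10–5.
Arden vs Jarrow: Arden wins 10–5.
Arden vs Norbury: Arden preferred on 1+1+5+2 = 9 ballots; Arden wins 9–6.
Arden vs Brixley: 8 to 7, Arden.
Ostley vs Penrith: 1+1 = 2 for Ostley, 13 for Penrith — Penrith by 13–2.
Ostley vs Jarrow: Jarrow, 12–3.
Ostley vs Norbury: Norbury, 11–4.
Ostley vs Brixley: 6 to 9, Brixley.
Penrith vs Jarrow: Penrith preferred on 1+5 = 6 ballots; Jarrow wins 9–6.
Penrith vs Norbury: Norbury wins 8–7.
Penrith vs Brixley: Penrith wins 10–5.
Jarrow vs Norbury: 8 to 7, Jarrow.
Jarrow vs Brixley: 10 to 5, Jarrow.
Norbury vs Brixley: Norbury preferred on 5+5 = 10 ballots; Norbury wins 10–5.
Ostley loses to every other city — it is the Condorcet loser.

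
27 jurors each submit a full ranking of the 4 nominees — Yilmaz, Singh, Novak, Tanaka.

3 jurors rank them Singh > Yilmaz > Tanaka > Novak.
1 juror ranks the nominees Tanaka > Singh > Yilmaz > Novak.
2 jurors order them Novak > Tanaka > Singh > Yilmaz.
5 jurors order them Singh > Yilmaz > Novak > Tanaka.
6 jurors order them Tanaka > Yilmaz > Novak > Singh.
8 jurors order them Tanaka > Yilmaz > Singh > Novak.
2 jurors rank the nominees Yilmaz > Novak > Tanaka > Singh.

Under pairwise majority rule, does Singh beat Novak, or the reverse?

Singh

Ballots ranking Singh above Novak: 3 + 1 + 5 + 8 = 17.
Ballots ranking Novak above Singh: 27 − 17 = 10.
Singh wins the head-to-head 17–10.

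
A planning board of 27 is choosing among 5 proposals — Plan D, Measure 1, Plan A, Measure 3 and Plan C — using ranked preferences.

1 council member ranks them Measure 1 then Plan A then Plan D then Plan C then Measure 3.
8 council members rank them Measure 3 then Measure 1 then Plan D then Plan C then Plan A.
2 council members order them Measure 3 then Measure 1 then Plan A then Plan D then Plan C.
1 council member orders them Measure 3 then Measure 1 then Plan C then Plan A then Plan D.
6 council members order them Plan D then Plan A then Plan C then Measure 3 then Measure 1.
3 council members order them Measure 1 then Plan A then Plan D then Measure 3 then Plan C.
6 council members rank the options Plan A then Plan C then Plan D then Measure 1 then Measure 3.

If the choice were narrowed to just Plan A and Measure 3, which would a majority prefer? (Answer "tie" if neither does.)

Ballots ranking Plan A above Measure 3: 1 + 6 + 3 + 6 = 16.
Ballots ranking Measure 3 above Plan A: 27 − 16 = 11.
Plan A wins the head-to-head 16–11.

Plan A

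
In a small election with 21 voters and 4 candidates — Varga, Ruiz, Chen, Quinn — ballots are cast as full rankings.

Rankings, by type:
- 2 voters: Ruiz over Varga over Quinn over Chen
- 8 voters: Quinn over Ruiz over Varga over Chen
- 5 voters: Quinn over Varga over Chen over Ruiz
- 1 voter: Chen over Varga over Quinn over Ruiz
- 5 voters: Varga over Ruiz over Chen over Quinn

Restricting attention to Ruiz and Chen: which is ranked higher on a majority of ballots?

Ballots ranking Ruiz above Chen: 2 + 8 + 5 = 15.
Ballots ranking Chen above Ruiz: 21 − 15 = 6.
Ruiz wins the head-to-head 15–6.

Ruiz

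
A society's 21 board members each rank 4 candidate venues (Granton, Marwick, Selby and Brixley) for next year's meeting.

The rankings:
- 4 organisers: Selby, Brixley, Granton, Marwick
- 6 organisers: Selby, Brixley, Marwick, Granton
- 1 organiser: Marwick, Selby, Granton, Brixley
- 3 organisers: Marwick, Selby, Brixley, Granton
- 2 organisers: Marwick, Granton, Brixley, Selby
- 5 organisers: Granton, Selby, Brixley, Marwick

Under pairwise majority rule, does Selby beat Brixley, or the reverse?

Selby

Ballots ranking Selby above Brixley: 4 + 6 + 1 + 3 + 5 = 19.
Ballots ranking Brixley above Selby: 21 − 19 = 2.
Selby wins the head-to-head 19–2.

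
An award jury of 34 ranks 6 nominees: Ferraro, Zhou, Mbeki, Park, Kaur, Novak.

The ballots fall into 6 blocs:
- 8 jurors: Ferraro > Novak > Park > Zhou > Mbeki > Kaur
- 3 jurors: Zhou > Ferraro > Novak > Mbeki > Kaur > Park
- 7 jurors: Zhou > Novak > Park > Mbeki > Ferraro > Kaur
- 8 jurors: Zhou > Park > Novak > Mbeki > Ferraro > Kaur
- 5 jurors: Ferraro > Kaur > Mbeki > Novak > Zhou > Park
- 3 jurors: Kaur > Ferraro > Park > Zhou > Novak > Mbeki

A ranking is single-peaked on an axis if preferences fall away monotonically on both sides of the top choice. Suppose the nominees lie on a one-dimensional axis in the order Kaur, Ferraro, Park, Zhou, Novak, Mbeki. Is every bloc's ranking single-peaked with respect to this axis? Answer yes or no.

no

Axis positions: Kaur=1, Ferraro=2, Park=3, Zhou=4, Novak=5, Mbeki=6.
Bloc 1: ranking walks positions 2-5-3-4-6-1; Novak is ranked above Park even though Park lies between Novak and the peak Ferraro on the axis — preferences dip and rise again. Not single-peaked.
Bloc 2: ranking walks positions 4-2-5-6-1-3; Ferraro is ranked above Park even though Park lies between Ferraro and the peak Zhou on the axis — preferences dip and rise again. Not single-peaked.
Bloc 3 (peak Zhou at position 4): ranking walks positions 4-5-3-6-2-1, expanding outward from the peak — single-peaked.
Bloc 4 (peak Zhou at position 4): ranking walks positions 4-3-5-6-2-1, expanding outward from the peak — single-peaked.
Bloc 5: ranking walks positions 2-1-6-5-4-3; Mbeki is ranked above Park even though Park lies between Mbeki and the peak Ferraro on the axis — preferences dip and rise again. Not single-peaked.
Bloc 6 (peak Kaur at position 1): ranking walks positions 1-2-3-4-5-6, expanding outward from the peak — single-peaked.
Bloc 1 violates single-peakedness, so the profile is not single-peaked on this axis.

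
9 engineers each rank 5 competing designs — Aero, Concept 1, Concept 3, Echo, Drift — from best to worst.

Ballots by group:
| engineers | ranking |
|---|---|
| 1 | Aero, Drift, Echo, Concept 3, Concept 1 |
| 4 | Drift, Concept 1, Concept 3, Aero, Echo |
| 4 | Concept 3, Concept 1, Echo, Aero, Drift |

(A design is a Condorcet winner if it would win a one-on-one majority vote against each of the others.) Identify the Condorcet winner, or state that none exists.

Head-to-head results (9 engineers):
Aero vs Concept 1: Aero is ranked higher on 1 ballot, Concept 1 on 8. Concept 1 wins 8–1.
Aero vs Concept 3: Aero is ranked higher on 1 ballot, Concept 3 on 8. Concept 3 wins 8–1.
Aero vs Echo: 1+4 = 5 for Aero, 4 for Echo — Aero by 5–4.
Aero vs Drift: Aero is ranked higher on 1+4 = 5 ballots, Drift on 4. Aero wins 5–4.
Concept 1 vs Concept 3: Concept 1 is ranked higher on 4 ballots, Concept 3 on 5. Concept 3 wins 5–4.
Concept 1 vs Echo: 4+4 = 8 for Concept 1, 1 for Echo — Concept 1 by 8–1.
Concept 1 vs Drift: 4 to 5, Drift.
Concept 3 vs Echo: 8 to 1, Concept 3.
Concept 3 vs Drift: Concept 3 preferred on 4 ballots; Drift wins 5–4.
Echo vs Drift: 4 to 5, Drift.
Each design drops at least one matchup (Aero loses to Concept 1; Concept 1 loses to Concept 3; Concept 3 loses to Drift; Echo loses to Aero; Drift loses to Aero); the cycle Aero → Drift → Concept 1 → Aero rules out a Condorcet winner.

none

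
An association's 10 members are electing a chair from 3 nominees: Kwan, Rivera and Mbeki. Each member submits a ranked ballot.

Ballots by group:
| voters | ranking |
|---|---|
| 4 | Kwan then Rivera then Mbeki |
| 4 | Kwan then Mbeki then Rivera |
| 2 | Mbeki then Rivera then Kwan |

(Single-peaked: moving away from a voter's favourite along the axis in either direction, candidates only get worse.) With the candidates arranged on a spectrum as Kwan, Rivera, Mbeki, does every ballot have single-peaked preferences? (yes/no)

Axis positions: Kwan=1, Rivera=2, Mbeki=3.
Group 1 (peak Kwan at position 1): ranking walks positions 1-2-3, expanding outward from the peak — single-peaked.
Group 2: ranking walks positions 1-3-2; Mbeki is ranked above Rivera even though Rivera lies between Mbeki and the peak Kwan on the axis — preferences dip and rise again. Not single-peaked.
Group 3 (peak Mbeki at position 3): ranking walks positions 3-2-1, expanding outward from the peak — single-peaked.
Group 2 violates single-peakedness, so the profile is not single-peaked on this axis.

no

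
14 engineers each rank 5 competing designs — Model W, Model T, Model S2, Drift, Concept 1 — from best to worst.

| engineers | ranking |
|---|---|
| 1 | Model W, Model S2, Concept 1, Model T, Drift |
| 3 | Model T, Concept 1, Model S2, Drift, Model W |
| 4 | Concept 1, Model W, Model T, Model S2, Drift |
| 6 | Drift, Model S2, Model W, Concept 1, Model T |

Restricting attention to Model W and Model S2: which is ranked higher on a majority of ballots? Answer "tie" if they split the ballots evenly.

Model S2

Ballots ranking Model W above Model S2: 1 + 4 = 5.
Ballots ranking Model S2 above Model W: 14 − 5 = 9.
Model S2 wins the head-to-head 9–5.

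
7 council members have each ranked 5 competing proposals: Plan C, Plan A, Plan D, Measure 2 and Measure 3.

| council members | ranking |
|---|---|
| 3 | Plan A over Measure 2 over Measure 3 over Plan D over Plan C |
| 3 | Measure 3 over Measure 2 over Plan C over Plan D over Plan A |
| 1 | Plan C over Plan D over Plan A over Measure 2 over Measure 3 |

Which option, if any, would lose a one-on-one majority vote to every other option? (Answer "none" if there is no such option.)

Head-to-head results (7 council members):
Plan C vs Plan A: Plan C, 4–3.
Plan C vs Plan D: Plan C is ranked higher on 3+1 = 4 ballots, Plan D on 3. Plan C wins 4–3.
Plan C vs Measure 2: Plan C is ranked higher on 1 ballot, Measure 2 on 6. Measure 2 wins 6–1.
Plan C vs Measure 3: Measure 3, 6–1.
Plan A vs Plan D: Plan D wins 4–3.
Plan A vs Measure 2: Plan A is ranked higher on 3+1 = 4 ballots, Measure 2 on 3. Plan A wins 4–3.
Plan A vs Measure 3: 4 to 3, Plan A.
Plan D vs Measure 2: 1 to 6, Measure 2.
Plan D–Measure 3: Measure 3 6–1.
Measure 2 vs Measure 3: Measure 2 wins 4–3.
Each option has at least one pairwise win (Plan C beats Plan A; Plan A beats Measure 2; Plan D beats Plan A; Measure 2 beats Plan C; Measure 3 beats Plan C) — no Condorcet loser.

none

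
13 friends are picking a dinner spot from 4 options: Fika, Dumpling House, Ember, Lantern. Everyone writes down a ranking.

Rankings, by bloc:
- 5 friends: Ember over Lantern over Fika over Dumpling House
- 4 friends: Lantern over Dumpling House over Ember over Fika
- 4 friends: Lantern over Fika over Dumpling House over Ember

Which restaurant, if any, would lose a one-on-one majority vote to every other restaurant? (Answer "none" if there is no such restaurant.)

Head-to-head results (13 friends):
Fika–Dumpling House: Fika 9–4.
Fika–Ember: Ember 9–4.
Fika–Lantern: Lantern 13–0.
Dumpling House vs Ember: Dumpling House is ranked higher on 4+4 = 8 ballots, Ember on 5. Dumpling House wins 8–5.
Dumpling House vs Lantern: Dumpling House preferred on 0 ballots; Lantern wins 13–0.
Ember vs Lantern: Ember preferred on 5 ballots; Lantern wins 8–5.
No restaurant is winless: Fika beats Dumpling House; Dumpling House beats Ember; Ember beats Fika; Lantern beats Fika. There is no Condorcet loser.

none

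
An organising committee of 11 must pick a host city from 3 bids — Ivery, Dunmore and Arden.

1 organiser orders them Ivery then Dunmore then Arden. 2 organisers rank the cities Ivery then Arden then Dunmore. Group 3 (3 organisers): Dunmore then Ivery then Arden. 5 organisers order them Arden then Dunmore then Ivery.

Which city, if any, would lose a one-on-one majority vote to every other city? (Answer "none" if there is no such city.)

Head-to-head results (11 organisers):
Ivery vs Dunmore: 1+2 = 3 for Ivery, 8 for Dunmore — Dunmore by 8–3.
Ivery vs Arden: 6 to 5, Ivery.
Dunmore vs Arden: 1+3 = 4 for Dunmore, 7 for Arden — Arden by 7–4.
Every city wins at least one matchup (Ivery beats Arden; Dunmore beats Ivery; Arden beats Dunmore), so there is no Condorcet loser.

none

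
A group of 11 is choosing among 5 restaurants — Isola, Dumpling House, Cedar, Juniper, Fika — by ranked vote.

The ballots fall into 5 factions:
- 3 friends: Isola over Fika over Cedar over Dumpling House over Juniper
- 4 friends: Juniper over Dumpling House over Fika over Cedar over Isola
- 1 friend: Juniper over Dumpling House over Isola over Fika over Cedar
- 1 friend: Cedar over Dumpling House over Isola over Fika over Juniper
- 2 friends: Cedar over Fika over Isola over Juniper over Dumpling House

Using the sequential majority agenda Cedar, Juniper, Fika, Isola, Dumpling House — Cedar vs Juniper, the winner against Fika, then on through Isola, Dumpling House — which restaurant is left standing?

Dumpling House

Round 1: Cedar vs Juniper — 6–5, Cedar advances.
Round 2: Cedar vs Fika — 3–8, Fika advances.
Round 3: Fika vs Isola — 6–5, Fika advances.
Round 4: Fika vs Dumpling House — 5–6, Dumpling House advances.
The agenda winner is Dumpling House.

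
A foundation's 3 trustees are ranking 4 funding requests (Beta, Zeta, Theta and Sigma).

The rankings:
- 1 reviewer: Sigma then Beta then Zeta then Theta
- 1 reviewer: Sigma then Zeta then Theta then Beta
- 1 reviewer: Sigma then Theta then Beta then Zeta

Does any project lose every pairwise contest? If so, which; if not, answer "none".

Pairwise majorities:
Beta vs Zeta: Beta, 2–1.
Beta–Theta: Theta 2–1.
Beta vs Sigma: 0 for Beta, 3 for Sigma — Sigma by 3–0.
Zeta vs Theta: Zeta, 2–1.
Zeta vs Sigma: 0 to 3, Sigma.
Theta vs Sigma: Sigma wins 3–0.
Each project has at least one pairwise win (Beta beats Zeta; Zeta beats Theta; Theta beats Beta; Sigma beats Beta) — no Condorcet loser.

none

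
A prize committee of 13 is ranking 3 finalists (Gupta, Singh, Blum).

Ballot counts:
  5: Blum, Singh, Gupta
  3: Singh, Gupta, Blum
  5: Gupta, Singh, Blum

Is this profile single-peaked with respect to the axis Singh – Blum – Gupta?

no

Axis positions: Singh=1, Blum=2, Gupta=3.
Bloc 1 (peak Blum at position 2): ranking walks positions 2-1-3, expanding outward from the peak — single-peaked.
Bloc 2: ranking walks positions 1-3-2; Gupta is ranked above Blum even though Blum lies between Gupta and the peak Singh on the axis — preferences dip and rise again. Not single-peaked.
Bloc 3: ranking walks positions 3-1-2; Singh is ranked above Blum even though Blum lies between Singh and the peak Gupta on the axis — preferences dip and rise again. Not single-peaked.
Bloc 2 violates single-peakedness, so the profile is not single-peaked on this axis.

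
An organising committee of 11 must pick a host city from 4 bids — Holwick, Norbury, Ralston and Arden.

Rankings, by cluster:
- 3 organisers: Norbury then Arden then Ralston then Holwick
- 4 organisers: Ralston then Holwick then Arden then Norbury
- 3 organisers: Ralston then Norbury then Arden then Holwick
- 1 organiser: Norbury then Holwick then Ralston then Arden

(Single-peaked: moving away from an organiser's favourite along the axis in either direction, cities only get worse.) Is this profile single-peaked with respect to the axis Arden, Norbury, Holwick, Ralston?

no

Axis positions: Arden=1, Norbury=2, Holwick=3, Ralston=4.
Cluster 1: ranking walks positions 2-1-4-3; Ralston is ranked above Holwick even though Holwick lies between Ralston and the peak Norbury on the axis — preferences dip and rise again. Not single-peaked.
Cluster 2: ranking walks positions 4-3-1-2; Arden is ranked above Norbury even though Norbury lies between Arden and the peak Ralston on the axis — preferences dip and rise again. Not single-peaked.
Cluster 3: ranking walks positions 4-2-1-3; Norbury is ranked above Holwick even though Holwick lies between Norbury and the peak Ralston on the axis — preferences dip and rise again. Not single-peaked.
Cluster 4 (peak Norbury at position 2): ranking walks positions 2-3-4-1, expanding outward from the peak — single-peaked.
Cluster 1 violates single-peakedness, so the profile is not single-peaked on this axis.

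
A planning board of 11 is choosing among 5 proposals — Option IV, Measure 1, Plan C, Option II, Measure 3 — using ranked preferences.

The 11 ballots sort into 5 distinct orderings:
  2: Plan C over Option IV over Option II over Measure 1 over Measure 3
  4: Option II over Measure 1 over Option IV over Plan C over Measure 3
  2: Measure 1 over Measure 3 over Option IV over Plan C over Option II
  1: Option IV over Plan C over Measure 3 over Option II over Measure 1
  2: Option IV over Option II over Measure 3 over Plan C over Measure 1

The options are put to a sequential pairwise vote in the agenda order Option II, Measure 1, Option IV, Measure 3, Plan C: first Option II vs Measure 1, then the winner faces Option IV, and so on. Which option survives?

Round 1: Option II vs Measure 1 — 9–2, Option II advances.
Round 2: Option II vs Option IV — 4–7, Option IV advances.
Round 3: Option IV vs Measure 3 — 9–2, Option IV advances.
Round 4: Option IV vs Plan C — 9–2, Option IV advances.
Option IV survives the agenda.

Option IV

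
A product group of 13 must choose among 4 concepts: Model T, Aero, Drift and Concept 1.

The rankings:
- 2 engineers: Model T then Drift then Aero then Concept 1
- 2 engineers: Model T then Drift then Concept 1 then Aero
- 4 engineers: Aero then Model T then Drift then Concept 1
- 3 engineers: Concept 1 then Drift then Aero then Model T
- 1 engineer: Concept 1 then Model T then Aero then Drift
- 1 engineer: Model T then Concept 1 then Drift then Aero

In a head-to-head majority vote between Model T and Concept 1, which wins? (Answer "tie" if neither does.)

Model T

Ballots ranking Model T above Concept 1: 2 + 2 + 4 + 1 = 9.
Ballots ranking Concept 1 above Model T: 13 − 9 = 4.
Model T wins the head-to-head 9–4.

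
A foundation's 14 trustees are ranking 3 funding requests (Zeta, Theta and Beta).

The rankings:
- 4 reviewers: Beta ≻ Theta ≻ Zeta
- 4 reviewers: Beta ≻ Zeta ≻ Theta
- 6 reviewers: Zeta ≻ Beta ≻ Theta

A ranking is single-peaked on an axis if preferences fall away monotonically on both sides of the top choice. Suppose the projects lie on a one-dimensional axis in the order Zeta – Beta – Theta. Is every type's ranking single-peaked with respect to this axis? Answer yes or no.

Axis positions: Zeta=1, Beta=2, Theta=3.
Type 1 (peak Beta at position 2): ranking walks positions 2-3-1, expanding outward from the peak — single-peaked.
Type 2 (peak Beta at position 2): ranking walks positions 2-1-3, expanding outward from the peak — single-peaked.
Type 3 (peak Zeta at position 1): ranking walks positions 1-2-3, expanding outward from the peak — single-peaked.
Every ranking is single-peaked on this axis.

yes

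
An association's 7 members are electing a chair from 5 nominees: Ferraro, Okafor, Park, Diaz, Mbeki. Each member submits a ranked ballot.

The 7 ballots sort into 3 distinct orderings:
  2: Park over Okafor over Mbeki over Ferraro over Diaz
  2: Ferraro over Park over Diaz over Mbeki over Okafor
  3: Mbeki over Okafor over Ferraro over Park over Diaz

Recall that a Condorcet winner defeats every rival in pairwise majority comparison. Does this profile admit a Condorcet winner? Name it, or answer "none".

none

Pairwise majorities:
Ferraro vs Okafor: Okafor wins 5–2.
Ferraro vs Park: Ferraro wins 5–2.
Ferraro–Diaz: Ferraro 7–0.
Ferraro vs Mbeki: Mbeki, 5–2.
Okafor–Park: Park 4–3.
Okafor–Diaz: Okafor 5–2.
Okafor–Mbeki: Mbeki 5–2.
Park vs Diaz: Park wins 7–0.
Park–Mbeki: Park 4–3.
Diaz vs Mbeki: Mbeki, 5–2.
Every candidate loses at least once (Ferraro loses to Okafor; Okafor loses to Park; Park loses to Ferraro; Diaz loses to Ferraro; Mbeki loses to Park). The majority relation contains the cycle Ferraro beats Park beats Okafor beats Ferraro, so there is no Condorcet winner.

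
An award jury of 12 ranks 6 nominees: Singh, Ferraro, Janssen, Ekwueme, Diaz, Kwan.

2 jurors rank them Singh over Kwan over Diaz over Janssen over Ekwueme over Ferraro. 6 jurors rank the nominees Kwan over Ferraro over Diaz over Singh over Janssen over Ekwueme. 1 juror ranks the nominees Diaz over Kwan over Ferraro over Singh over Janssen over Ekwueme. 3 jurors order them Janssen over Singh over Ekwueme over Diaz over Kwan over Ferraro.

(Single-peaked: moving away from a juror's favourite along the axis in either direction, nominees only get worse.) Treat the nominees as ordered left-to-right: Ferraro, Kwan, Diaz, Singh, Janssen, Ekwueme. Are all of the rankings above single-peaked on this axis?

no

Axis positions: Ferraro=1, Kwan=2, Diaz=3, Singh=4, Janssen=5, Ekwueme=6.
Cluster 1: ranking walks positions 4-2-3-5-6-1; Kwan is ranked above Diaz even though Diaz lies between Kwan and the peak Singh on the axis — preferences dip and rise again. Not single-peaked.
Cluster 2 (peak Kwan at position 2): ranking walks positions 2-1-3-4-5-6, expanding outward from the peak — single-peaked.
Cluster 3 (peak Diaz at position 3): ranking walks positions 3-2-1-4-5-6, expanding outward from the peak — single-peaked.
Cluster 4 (peak Janssen at position 5): ranking walks positions 5-4-6-3-2-1, expanding outward from the peak — single-peaked.
Cluster 1 violates single-peakedness, so the profile is not single-peaked on this axis.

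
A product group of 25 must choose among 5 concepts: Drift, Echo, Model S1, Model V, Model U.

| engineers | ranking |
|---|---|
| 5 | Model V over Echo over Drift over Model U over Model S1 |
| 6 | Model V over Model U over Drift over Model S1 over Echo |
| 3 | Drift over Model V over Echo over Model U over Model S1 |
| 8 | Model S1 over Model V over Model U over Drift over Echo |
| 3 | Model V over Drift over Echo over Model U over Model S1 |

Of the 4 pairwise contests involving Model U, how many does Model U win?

Model U against each rival (25 engineers):
Model U vs Drift: Model U preferred on 6+8 = 14 ballots; Model U wins 14–11.
Model U vs Echo: Model U preferred on 6+8 = 14 ballots; Model U wins 14–11.
Model U vs Model S1: Model U is ranked higher on 5+6+3+3 = 17 ballots, Model S1 on 8. Model U wins 17–8.
Model U vs Model V: Model V wins 25–0.
Model U beats Drift, Echo, Model S1; loses to Model V — 3 pairwise wins.

3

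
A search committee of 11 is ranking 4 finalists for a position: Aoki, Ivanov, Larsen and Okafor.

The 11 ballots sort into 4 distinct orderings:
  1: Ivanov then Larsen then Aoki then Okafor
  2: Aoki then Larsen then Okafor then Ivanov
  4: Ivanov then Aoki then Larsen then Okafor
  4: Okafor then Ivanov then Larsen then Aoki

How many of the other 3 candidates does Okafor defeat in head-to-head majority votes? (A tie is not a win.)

1

Okafor against each rival (11 committee members):
Okafor vs Aoki: Aoki, 7–4.
Okafor vs Ivanov: Okafor, 6–5.
Okafor vs Larsen: Okafor preferred on 4 ballots; Larsen wins 7–4.
Okafor beats Ivanov; loses to Aoki, Larsen — 1 pairwise win.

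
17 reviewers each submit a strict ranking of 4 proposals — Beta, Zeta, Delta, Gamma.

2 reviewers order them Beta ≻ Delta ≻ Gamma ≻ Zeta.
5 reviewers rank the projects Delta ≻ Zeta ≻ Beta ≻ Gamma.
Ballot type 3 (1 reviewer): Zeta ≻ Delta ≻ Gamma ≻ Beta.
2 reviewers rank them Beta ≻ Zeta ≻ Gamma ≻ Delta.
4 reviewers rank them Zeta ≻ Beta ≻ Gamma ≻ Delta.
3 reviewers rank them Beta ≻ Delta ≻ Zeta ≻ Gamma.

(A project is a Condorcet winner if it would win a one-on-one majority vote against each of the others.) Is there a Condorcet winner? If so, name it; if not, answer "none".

Head-to-head results (17 reviewers):
Beta vs Zeta: Zeta wins 10–7.
Beta–Delta: Beta 11–6.
Beta vs Gamma: Beta, 16–1.
Zeta vs Delta: Delta wins 10–7.
Zeta vs Gamma: Zeta wins 15–2.
Delta vs Gamma: Delta wins 11–6.
Each project drops at least one matchup (Beta loses to Zeta; Zeta loses to Delta; Delta loses to Beta; Gamma loses to Beta); the cycle Beta > Delta > Zeta > Beta rules out a Condorcet winner.

none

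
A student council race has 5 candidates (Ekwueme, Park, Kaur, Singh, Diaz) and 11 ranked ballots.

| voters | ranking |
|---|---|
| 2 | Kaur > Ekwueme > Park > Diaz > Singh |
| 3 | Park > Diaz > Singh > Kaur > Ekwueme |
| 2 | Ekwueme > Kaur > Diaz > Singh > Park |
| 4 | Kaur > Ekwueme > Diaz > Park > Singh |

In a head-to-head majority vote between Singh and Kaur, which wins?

Kaur

Ballots ranking Singh above Kaur: 3.
Ballots ranking Kaur above Singh: 11 − 3 = 8.
Kaur wins the head-to-head 8–3.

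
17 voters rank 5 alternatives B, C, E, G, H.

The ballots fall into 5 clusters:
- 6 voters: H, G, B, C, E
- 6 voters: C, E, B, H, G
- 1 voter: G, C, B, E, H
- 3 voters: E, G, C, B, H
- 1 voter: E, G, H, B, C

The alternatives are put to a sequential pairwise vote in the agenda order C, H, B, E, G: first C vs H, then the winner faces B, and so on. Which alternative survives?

G

Round 1: C vs H — 10–7, C advances.
Round 2: C vs B — 10–7, C advances.
Round 3: C vs E — 13–4, C advances.
Round 4: C vs G — 6–11, G advances.
G survives the agenda.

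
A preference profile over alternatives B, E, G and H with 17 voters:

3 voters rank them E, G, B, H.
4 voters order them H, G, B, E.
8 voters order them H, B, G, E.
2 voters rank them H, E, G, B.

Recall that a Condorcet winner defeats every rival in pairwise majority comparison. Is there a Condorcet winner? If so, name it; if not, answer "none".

Check each pair by majority over 17 ballots:
B–E: B 12–5.
B vs G: G wins 9–8.
B vs H: H, 14–3.
E vs G: E is ranked higher on 3+2 = 5 ballots, G on 12. G wins 12–5.
E vs H: H, 14–3.
G–H: H 14–3.
Only H has no losses; H is the Condorcet winner.

H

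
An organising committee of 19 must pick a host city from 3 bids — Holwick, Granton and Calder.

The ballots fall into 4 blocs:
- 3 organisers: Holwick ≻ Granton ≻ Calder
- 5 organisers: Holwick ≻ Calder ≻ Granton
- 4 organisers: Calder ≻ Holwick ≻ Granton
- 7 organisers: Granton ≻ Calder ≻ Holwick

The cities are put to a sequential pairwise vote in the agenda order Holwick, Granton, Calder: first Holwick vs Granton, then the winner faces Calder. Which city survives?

Round 1: Holwick vs Granton — 12–7, Holwick advances.
Round 2: Holwick vs Calder — 8–11, Calder advances.
The agenda winner is Calder.

Calder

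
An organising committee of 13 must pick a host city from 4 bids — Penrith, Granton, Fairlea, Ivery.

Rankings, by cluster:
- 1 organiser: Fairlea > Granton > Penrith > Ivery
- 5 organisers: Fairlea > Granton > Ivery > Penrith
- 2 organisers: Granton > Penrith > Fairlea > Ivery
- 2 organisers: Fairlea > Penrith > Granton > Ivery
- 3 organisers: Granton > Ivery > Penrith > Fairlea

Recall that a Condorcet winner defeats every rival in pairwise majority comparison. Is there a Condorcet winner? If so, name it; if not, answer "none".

Fairlea

Pairwise majorities:
Penrith vs Granton: Penrith is ranked higher on 2 ballots, Granton on 11. Granton wins 11–2.
Penrith vs Fairlea: Penrith preferred on 2+3 = 5 ballots; Fairlea wins 8–5.
Penrith–Ivery: Ivery 8–5.
Granton vs Fairlea: Fairlea wins 8–5.
Granton vs Ivery: Granton, 13–0.
Fairlea vs Ivery: Fairlea is ranked higher on 1+5+2+2 = 10 ballots, Ivery on 3. Fairlea wins 10–3.
Fairlea wins every pairwise contest, so Fairlea is the Condorcet winner.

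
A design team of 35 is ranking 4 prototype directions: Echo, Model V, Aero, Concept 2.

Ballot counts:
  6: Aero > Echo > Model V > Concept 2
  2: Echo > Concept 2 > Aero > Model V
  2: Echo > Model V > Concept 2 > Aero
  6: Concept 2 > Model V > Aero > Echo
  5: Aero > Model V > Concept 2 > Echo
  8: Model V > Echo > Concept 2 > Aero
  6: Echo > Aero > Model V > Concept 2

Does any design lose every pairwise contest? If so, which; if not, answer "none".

Pairwise majorities:
Echo vs Model V: Echo preferred on 6+2+2+6 = 16 ballots; Model V wins 19–16.
Echo vs Aero: Echo, 18–17.
Echo vs Concept 2: Echo is ranked higher on 6+2+2+8+6 = 24 ballots, Concept 2 on 11. Echo wins 24–11.
Model V vs Aero: 2+6+8 = 16 for Model V, 19 for Aero — Aero by 19–16.
Model V vs Concept 2: Model V, 27–8.
Aero vs Concept 2: Concept 2, 18–17.
Every design wins at least one matchup (Echo beats Aero; Model V beats Echo; Aero beats Model V; Concept 2 beats Aero), so there is no Condorcet loser.

none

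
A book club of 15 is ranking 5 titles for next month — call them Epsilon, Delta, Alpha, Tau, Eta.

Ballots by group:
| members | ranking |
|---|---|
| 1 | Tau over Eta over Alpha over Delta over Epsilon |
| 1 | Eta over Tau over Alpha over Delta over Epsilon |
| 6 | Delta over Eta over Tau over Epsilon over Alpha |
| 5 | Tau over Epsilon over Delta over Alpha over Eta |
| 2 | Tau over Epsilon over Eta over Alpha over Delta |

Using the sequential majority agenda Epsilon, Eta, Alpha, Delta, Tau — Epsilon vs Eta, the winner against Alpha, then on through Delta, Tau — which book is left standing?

Tau

Round 1: Epsilon vs Eta — 7–8, Eta advances.
Round 2: Eta vs Alpha — 10–5, Eta advances.
Round 3: Eta vs Delta — 4–11, Delta advances.
Round 4: Delta vs Tau — 6–9, Tau advances.
Tau survives the agenda.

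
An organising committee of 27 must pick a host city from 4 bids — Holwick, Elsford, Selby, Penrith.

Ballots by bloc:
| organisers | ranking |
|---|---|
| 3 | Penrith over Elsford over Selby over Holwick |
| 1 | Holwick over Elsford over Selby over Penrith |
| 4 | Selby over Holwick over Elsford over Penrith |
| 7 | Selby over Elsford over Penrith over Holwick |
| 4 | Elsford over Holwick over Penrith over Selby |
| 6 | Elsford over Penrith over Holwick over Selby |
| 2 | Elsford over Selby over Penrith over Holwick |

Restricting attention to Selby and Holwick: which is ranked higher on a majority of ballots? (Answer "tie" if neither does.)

Ballots ranking Selby above Holwick: 3 + 4 + 7 + 2 = 16.
Ballots ranking Holwick above Selby: 27 − 16 = 11.
Selby wins the head-to-head 16–11.

Selby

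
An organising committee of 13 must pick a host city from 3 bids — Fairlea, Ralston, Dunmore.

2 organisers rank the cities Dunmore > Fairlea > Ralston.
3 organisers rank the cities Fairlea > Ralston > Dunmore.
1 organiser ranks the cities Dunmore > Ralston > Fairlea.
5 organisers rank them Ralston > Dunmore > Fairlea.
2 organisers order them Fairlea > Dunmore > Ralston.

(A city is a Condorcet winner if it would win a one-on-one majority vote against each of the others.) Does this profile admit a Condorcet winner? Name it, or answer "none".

Head-to-head results (13 organisers):
Fairlea vs Ralston: Fairlea, 7–6.
Fairlea–Dunmore: Dunmore 8–5.
Ralston–Dunmore: Ralston 8–5.
No city is unbeaten: Fairlea loses to Dunmore; Ralston loses to Fairlea; Dunmore loses to Ralston. In particular Fairlea beats Ralston beats Dunmore beats Fairlea is a majority cycle — no Condorcet winner exists.

none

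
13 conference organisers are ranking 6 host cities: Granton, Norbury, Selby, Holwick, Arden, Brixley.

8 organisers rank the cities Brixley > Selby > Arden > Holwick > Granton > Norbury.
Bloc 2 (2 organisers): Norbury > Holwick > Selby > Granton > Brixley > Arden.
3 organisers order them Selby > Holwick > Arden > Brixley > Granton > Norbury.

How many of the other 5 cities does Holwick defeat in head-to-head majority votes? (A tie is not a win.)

2

Holwick against each rival (13 organisers):
Holwick vs Granton: Holwick is ranked higher on 8+2+3 = 13 ballots, Granton on 0. Holwick wins 13–0.
Holwick vs Norbury: Holwick is ranked higher on 8+3 = 11 ballots, Norbury on 2. Holwick wins 11–2.
Holwick vs Selby: Selby wins 11–2.
Holwick vs Arden: 5 to 8, Arden.
Holwick vs Brixley: Holwick is ranked higher on 2+3 = 5 ballots, Brixley on 8. Brixley wins 8–5.
Holwick beats Granton, Norbury; loses to Selby, Arden, Brixley — 2 pairwise wins.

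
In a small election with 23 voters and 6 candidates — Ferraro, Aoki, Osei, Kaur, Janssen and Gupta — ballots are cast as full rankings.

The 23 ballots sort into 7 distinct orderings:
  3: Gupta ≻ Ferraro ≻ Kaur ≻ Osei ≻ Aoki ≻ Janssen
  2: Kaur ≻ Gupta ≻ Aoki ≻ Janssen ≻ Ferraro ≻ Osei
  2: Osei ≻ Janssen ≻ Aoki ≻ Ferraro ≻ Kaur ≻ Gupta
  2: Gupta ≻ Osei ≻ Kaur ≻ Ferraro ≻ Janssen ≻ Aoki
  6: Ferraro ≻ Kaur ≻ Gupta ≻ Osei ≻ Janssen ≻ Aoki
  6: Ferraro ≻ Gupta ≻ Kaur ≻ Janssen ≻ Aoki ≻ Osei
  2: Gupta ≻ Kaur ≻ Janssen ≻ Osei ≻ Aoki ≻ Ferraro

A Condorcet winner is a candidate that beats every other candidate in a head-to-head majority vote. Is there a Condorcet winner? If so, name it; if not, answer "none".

Ferraro

Check each pair by majority over 23 ballots:
Ferraro vs Aoki: 17 to 6, Ferraro.
Ferraro vs Osei: 3+2+6+6 = 17 for Ferraro, 6 for Osei — Ferraro by 17–6.
Ferraro vs Kaur: 17 to 6, Ferraro.
Ferraro vs Janssen: 3+2+6+6 = 17 for Ferraro, 6 for Janssen — Ferraro by 17–6.
Ferraro vs Gupta: 14 to 9, Ferraro.
Aoki vs Osei: Aoki is ranked higher on 2+6 = 8 ballots, Osei on 15. Osei wins 15–8.
Aoki vs Kaur: 2 for Aoki, 21 for Kaur — Kaur by 21–2.
Aoki vs Janssen: Aoki is ranked higher on 3+2 = 5 ballots, Janssen on 18. Janssen wins 18–5.
Aoki vs Gupta: Aoki is ranked higher on 2 ballots, Gupta on 21. Gupta wins 21–2.
Osei vs Kaur: Osei is ranked higher on 2+2 = 4 ballots, Kaur on 19. Kaur wins 19–4.
Osei vs Janssen: Osei is ranked higher on 3+2+2+6 = 13 ballots, Janssen on 10. Osei wins 13–10.
Osei vs Gupta: 2 to 21, Gupta.
Kaur vs Janssen: Kaur is ranked higher on 3+2+2+6+6+2 = 21 ballots, Janssen on 2. Kaur wins 21–2.
Kaur vs Gupta: Kaur is ranked higher on 2+2+6 = 10 ballots, Gupta on 13. Gupta wins 13–10.
Janssen vs Gupta: 2 for Janssen, 21 for Gupta — Gupta by 21–2.
Ferraro beats each of Aoki, Osei, Kaur, Janssen, Gupta — Ferraro is the Condorcet winner.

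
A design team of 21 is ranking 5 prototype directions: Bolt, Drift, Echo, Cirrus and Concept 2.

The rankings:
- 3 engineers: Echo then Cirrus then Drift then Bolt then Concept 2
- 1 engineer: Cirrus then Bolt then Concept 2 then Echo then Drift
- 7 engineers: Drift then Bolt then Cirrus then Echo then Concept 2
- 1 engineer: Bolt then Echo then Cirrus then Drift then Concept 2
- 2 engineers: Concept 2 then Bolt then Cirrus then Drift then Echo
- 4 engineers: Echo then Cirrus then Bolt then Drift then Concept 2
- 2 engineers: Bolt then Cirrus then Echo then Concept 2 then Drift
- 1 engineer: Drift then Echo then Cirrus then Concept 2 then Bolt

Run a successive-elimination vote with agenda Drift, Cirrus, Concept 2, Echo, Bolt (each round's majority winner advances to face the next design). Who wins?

Round 1: Drift vs Cirrus — 8–13, Cirrus advances.
Round 2: Cirrus vs Concept 2 — 19–2, Cirrus advances.
Round 3: Cirrus vs Echo — 12–9, Cirrus advances.
Round 4: Cirrus vs Bolt — 9–12, Bolt advances.
Bolt survives the agenda.

Bolt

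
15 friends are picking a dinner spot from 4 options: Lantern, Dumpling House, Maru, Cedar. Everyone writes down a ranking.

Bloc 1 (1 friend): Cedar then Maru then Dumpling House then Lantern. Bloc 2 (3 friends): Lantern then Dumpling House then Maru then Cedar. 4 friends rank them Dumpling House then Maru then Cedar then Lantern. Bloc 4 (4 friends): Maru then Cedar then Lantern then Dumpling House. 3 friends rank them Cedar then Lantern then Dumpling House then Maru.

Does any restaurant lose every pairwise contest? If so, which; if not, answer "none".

none

Pairwise majorities:
Lantern vs Dumpling House: Lantern wins 10–5.
Lantern vs Maru: Lantern is ranked higher on 3+3 = 6 ballots, Maru on 9. Maru wins 9–6.
Lantern–Cedar: Cedar 12–3.
Dumpling House vs Maru: Dumpling House is ranked higher on 3+4+3 = 10 ballots, Maru on 5. Dumpling House wins 10–5.
Dumpling House vs Cedar: Cedar, 8–7.
Maru vs Cedar: Maru preferred on 3+4+4 = 11 ballots; Maru wins 11–4.
Every restaurant wins at least one matchup (Lantern beats Dumpling House; Dumpling House beats Maru; Maru beats Lantern; Cedar beats Lantern), so there is no Condorcet loser.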